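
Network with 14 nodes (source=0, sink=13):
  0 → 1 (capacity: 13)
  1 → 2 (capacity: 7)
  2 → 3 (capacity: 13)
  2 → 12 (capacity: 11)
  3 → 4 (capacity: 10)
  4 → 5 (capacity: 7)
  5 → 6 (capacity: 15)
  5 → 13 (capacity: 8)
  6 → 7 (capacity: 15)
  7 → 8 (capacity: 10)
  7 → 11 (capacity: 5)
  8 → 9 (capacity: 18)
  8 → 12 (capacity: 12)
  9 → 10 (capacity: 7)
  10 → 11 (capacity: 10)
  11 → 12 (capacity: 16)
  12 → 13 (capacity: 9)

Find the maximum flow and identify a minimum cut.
Max flow = 7, Min cut edges: (1,2)

Maximum flow: 7
Minimum cut: (1,2)
Partition: S = [0, 1], T = [2, 3, 4, 5, 6, 7, 8, 9, 10, 11, 12, 13]

Max-flow min-cut theorem verified: both equal 7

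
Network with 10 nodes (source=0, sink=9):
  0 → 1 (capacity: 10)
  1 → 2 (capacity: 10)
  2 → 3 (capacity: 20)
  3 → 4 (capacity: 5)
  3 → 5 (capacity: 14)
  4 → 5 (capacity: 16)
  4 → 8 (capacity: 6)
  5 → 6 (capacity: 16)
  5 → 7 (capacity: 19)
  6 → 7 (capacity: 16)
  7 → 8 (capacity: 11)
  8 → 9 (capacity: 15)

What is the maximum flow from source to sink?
Maximum flow = 10

Max flow: 10

Flow assignment:
  0 → 1: 10/10
  1 → 2: 10/10
  2 → 3: 10/20
  3 → 4: 5/5
  3 → 5: 5/14
  4 → 8: 5/6
  5 → 7: 5/19
  7 → 8: 5/11
  8 → 9: 10/15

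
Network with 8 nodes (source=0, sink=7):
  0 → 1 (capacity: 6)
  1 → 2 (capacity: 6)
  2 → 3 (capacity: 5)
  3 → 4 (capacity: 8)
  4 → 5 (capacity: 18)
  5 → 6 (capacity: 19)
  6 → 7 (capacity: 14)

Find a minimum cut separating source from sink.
Min cut value = 5, edges: (2,3)

Min cut value: 5
Partition: S = [0, 1, 2], T = [3, 4, 5, 6, 7]
Cut edges: (2,3)

By max-flow min-cut theorem, max flow = min cut = 5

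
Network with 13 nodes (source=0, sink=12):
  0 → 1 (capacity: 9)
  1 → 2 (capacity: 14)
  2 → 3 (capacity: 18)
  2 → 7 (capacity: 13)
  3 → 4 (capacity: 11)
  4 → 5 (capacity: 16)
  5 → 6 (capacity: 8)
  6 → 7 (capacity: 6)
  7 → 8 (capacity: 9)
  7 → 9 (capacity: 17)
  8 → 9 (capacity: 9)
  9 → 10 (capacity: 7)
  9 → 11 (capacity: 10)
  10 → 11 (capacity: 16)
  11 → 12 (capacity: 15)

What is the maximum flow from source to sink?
Maximum flow = 9

Max flow: 9

Flow assignment:
  0 → 1: 9/9
  1 → 2: 9/14
  2 → 7: 9/13
  7 → 9: 9/17
  9 → 11: 9/10
  11 → 12: 9/15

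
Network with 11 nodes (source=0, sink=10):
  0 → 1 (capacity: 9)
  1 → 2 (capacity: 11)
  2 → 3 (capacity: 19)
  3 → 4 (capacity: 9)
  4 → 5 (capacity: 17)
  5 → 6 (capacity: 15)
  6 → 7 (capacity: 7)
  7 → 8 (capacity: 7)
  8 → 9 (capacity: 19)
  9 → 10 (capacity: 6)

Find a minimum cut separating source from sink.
Min cut value = 6, edges: (9,10)

Min cut value: 6
Partition: S = [0, 1, 2, 3, 4, 5, 6, 7, 8, 9], T = [10]
Cut edges: (9,10)

By max-flow min-cut theorem, max flow = min cut = 6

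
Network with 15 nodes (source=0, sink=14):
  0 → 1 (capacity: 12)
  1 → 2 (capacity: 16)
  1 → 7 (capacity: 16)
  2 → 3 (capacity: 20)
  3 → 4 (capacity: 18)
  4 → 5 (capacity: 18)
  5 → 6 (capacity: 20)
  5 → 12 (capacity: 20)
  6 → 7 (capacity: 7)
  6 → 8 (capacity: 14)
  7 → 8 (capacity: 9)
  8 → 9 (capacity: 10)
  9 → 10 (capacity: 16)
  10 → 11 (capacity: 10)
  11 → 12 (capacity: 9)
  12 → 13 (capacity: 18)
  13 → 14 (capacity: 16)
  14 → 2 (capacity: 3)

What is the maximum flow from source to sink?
Maximum flow = 12

Max flow: 12

Flow assignment:
  0 → 1: 12/12
  1 → 2: 12/16
  2 → 3: 12/20
  3 → 4: 12/18
  4 → 5: 12/18
  5 → 12: 12/20
  12 → 13: 12/18
  13 → 14: 12/16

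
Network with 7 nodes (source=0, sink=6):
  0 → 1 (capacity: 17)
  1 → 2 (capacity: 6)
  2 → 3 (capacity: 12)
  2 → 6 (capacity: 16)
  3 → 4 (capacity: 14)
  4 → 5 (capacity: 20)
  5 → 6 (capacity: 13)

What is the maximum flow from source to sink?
Maximum flow = 6

Max flow: 6

Flow assignment:
  0 → 1: 6/17
  1 → 2: 6/6
  2 → 6: 6/16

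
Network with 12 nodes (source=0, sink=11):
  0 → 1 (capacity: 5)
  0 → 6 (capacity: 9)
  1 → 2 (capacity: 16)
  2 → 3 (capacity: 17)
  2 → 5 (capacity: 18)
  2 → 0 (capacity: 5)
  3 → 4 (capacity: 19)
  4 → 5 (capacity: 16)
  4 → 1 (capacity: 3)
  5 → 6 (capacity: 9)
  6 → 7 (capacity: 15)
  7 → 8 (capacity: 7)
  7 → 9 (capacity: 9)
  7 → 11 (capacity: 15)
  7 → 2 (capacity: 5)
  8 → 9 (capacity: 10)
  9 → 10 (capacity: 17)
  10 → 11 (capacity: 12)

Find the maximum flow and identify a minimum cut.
Max flow = 14, Min cut edges: (0,1), (0,6)

Maximum flow: 14
Minimum cut: (0,1), (0,6)
Partition: S = [0], T = [1, 2, 3, 4, 5, 6, 7, 8, 9, 10, 11]

Max-flow min-cut theorem verified: both equal 14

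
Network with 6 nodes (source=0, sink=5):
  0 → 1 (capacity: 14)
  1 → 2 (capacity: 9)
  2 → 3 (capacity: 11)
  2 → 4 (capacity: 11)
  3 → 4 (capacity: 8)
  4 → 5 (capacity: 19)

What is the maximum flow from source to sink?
Maximum flow = 9

Max flow: 9

Flow assignment:
  0 → 1: 9/14
  1 → 2: 9/9
  2 → 4: 9/11
  4 → 5: 9/19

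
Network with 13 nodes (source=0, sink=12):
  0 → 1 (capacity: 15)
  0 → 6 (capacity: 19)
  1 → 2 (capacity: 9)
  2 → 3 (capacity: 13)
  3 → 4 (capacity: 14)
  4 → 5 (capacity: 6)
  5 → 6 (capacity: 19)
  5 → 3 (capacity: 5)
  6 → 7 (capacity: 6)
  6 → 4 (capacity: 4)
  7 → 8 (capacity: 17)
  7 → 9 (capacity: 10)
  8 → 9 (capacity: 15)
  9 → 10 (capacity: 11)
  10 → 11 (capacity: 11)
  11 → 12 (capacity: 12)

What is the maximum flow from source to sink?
Maximum flow = 6

Max flow: 6

Flow assignment:
  0 → 1: 6/15
  1 → 2: 6/9
  2 → 3: 6/13
  3 → 4: 6/14
  4 → 5: 6/6
  5 → 6: 6/19
  6 → 7: 6/6
  7 → 9: 6/10
  9 → 10: 6/11
  10 → 11: 6/11
  11 → 12: 6/12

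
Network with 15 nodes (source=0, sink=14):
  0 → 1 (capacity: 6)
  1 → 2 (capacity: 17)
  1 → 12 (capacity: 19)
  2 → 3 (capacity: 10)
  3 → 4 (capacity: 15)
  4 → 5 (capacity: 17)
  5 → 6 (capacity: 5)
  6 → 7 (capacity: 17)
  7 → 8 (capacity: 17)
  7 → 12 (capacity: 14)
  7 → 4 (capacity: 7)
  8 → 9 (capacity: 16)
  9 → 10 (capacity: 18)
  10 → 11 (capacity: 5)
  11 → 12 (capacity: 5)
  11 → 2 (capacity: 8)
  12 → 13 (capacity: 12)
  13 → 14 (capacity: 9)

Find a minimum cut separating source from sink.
Min cut value = 6, edges: (0,1)

Min cut value: 6
Partition: S = [0], T = [1, 2, 3, 4, 5, 6, 7, 8, 9, 10, 11, 12, 13, 14]
Cut edges: (0,1)

By max-flow min-cut theorem, max flow = min cut = 6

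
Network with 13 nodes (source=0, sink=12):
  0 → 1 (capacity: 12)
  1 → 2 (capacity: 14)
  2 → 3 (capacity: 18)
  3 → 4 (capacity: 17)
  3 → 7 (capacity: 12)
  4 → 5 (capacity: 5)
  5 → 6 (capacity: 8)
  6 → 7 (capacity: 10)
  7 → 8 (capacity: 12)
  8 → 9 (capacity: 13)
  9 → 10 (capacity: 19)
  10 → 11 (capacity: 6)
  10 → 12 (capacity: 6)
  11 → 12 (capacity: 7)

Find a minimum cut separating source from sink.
Min cut value = 12, edges: (10,11), (10,12)

Min cut value: 12
Partition: S = [0, 1, 2, 3, 4, 5, 6, 7, 8, 9, 10], T = [11, 12]
Cut edges: (10,11), (10,12)

By max-flow min-cut theorem, max flow = min cut = 12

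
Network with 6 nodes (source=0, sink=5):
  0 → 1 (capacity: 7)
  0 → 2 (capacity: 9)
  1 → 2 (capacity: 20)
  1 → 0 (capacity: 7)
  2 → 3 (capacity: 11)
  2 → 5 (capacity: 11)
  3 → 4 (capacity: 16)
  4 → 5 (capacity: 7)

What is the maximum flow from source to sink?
Maximum flow = 16

Max flow: 16

Flow assignment:
  0 → 1: 7/7
  0 → 2: 9/9
  1 → 2: 7/20
  2 → 3: 5/11
  2 → 5: 11/11
  3 → 4: 5/16
  4 → 5: 5/7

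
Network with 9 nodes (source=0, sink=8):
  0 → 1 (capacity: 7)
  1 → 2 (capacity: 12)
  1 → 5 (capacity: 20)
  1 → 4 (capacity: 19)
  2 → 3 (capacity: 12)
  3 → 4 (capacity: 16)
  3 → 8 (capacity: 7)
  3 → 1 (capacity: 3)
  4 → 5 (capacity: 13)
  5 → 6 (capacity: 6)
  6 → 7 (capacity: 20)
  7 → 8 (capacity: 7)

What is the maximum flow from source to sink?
Maximum flow = 7

Max flow: 7

Flow assignment:
  0 → 1: 7/7
  1 → 2: 7/12
  2 → 3: 7/12
  3 → 8: 7/7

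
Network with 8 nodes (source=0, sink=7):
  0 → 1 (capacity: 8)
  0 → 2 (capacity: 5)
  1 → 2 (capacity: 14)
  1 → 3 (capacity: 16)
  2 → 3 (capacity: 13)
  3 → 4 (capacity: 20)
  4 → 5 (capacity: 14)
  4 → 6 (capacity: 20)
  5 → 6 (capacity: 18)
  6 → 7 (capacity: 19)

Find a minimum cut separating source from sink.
Min cut value = 13, edges: (0,1), (0,2)

Min cut value: 13
Partition: S = [0], T = [1, 2, 3, 4, 5, 6, 7]
Cut edges: (0,1), (0,2)

By max-flow min-cut theorem, max flow = min cut = 13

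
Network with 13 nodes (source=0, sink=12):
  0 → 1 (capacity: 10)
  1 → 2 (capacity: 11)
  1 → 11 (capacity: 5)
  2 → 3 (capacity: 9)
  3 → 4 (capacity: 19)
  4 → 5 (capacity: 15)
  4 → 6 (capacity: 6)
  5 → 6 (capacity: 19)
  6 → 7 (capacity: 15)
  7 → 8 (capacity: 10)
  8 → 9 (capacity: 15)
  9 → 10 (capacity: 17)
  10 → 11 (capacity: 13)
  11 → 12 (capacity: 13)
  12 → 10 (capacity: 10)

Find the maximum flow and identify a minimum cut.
Max flow = 10, Min cut edges: (0,1)

Maximum flow: 10
Minimum cut: (0,1)
Partition: S = [0], T = [1, 2, 3, 4, 5, 6, 7, 8, 9, 10, 11, 12]

Max-flow min-cut theorem verified: both equal 10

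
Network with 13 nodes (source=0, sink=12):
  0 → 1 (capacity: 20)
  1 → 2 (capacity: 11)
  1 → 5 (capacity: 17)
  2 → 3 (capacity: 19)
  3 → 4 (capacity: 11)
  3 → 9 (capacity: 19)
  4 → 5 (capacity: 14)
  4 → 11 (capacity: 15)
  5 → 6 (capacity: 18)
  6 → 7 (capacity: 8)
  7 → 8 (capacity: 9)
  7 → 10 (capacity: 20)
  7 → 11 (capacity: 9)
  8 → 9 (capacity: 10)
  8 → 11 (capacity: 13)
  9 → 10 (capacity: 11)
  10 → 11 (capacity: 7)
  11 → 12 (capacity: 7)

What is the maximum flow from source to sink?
Maximum flow = 7

Max flow: 7

Flow assignment:
  0 → 1: 7/20
  1 → 2: 7/11
  2 → 3: 7/19
  3 → 4: 7/11
  4 → 5: 7/14
  5 → 6: 7/18
  6 → 7: 7/8
  7 → 11: 7/9
  11 → 12: 7/7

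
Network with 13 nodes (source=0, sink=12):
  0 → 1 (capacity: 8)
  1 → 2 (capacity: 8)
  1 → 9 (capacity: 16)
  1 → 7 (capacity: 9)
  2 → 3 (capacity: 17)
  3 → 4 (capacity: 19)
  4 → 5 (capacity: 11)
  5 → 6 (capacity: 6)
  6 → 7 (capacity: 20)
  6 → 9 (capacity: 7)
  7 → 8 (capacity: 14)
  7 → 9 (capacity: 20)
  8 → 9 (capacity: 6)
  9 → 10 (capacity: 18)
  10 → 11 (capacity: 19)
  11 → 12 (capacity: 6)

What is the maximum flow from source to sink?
Maximum flow = 6

Max flow: 6

Flow assignment:
  0 → 1: 6/8
  1 → 9: 6/16
  9 → 10: 6/18
  10 → 11: 6/19
  11 → 12: 6/6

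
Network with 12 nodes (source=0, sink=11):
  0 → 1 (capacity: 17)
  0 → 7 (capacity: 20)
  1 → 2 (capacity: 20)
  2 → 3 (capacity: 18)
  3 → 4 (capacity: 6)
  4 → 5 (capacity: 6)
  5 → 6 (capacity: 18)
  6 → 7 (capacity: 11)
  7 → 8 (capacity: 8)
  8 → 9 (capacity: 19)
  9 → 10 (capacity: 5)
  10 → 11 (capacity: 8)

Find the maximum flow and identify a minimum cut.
Max flow = 5, Min cut edges: (9,10)

Maximum flow: 5
Minimum cut: (9,10)
Partition: S = [0, 1, 2, 3, 4, 5, 6, 7, 8, 9], T = [10, 11]

Max-flow min-cut theorem verified: both equal 5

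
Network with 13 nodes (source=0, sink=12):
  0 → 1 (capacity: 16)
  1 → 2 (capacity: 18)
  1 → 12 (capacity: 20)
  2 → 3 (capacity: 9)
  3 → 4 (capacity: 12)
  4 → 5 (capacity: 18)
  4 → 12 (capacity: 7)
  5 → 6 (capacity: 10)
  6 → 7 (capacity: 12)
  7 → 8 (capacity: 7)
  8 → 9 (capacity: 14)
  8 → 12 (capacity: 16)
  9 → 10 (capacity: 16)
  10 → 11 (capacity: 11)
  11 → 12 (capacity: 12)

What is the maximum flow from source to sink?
Maximum flow = 16

Max flow: 16

Flow assignment:
  0 → 1: 16/16
  1 → 12: 16/20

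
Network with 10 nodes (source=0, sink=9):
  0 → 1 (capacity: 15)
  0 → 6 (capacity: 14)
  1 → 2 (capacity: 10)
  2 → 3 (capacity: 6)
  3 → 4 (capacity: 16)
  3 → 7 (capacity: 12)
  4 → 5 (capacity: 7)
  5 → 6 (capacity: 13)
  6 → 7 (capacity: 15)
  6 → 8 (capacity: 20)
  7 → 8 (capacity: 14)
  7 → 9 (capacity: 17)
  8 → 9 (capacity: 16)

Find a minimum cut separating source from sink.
Min cut value = 20, edges: (0,6), (2,3)

Min cut value: 20
Partition: S = [0, 1, 2], T = [3, 4, 5, 6, 7, 8, 9]
Cut edges: (0,6), (2,3)

By max-flow min-cut theorem, max flow = min cut = 20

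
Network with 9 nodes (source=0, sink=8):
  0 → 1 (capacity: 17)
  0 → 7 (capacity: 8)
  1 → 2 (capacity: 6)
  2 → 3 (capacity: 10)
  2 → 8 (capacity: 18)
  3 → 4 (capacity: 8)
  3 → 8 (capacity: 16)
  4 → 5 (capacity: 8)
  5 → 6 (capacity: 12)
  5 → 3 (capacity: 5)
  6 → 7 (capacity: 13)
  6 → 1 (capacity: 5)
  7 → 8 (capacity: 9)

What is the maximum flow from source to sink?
Maximum flow = 14

Max flow: 14

Flow assignment:
  0 → 1: 6/17
  0 → 7: 8/8
  1 → 2: 6/6
  2 → 8: 6/18
  7 → 8: 8/9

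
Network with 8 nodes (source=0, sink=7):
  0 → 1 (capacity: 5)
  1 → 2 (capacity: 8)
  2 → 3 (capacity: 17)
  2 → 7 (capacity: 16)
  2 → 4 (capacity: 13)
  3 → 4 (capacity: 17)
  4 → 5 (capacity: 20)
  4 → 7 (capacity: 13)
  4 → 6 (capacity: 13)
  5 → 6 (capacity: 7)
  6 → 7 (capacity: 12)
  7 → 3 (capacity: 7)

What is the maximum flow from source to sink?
Maximum flow = 5

Max flow: 5

Flow assignment:
  0 → 1: 5/5
  1 → 2: 5/8
  2 → 7: 5/16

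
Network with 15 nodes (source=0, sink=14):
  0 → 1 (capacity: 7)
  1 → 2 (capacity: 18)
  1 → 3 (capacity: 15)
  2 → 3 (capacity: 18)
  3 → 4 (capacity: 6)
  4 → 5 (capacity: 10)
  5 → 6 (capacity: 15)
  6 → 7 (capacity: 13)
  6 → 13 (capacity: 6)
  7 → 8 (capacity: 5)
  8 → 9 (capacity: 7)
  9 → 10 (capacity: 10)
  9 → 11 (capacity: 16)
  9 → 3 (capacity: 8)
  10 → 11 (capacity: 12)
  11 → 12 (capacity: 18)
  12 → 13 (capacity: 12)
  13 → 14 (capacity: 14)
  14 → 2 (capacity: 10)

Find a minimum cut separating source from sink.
Min cut value = 6, edges: (3,4)

Min cut value: 6
Partition: S = [0, 1, 2, 3], T = [4, 5, 6, 7, 8, 9, 10, 11, 12, 13, 14]
Cut edges: (3,4)

By max-flow min-cut theorem, max flow = min cut = 6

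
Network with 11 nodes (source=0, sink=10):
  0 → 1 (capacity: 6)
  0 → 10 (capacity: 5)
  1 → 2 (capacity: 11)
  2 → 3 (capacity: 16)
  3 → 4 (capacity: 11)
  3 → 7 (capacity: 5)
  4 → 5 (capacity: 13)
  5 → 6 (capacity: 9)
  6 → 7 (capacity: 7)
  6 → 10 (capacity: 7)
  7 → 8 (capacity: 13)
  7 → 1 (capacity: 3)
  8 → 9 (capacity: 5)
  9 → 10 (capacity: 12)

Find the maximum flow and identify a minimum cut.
Max flow = 11, Min cut edges: (0,1), (0,10)

Maximum flow: 11
Minimum cut: (0,1), (0,10)
Partition: S = [0], T = [1, 2, 3, 4, 5, 6, 7, 8, 9, 10]

Max-flow min-cut theorem verified: both equal 11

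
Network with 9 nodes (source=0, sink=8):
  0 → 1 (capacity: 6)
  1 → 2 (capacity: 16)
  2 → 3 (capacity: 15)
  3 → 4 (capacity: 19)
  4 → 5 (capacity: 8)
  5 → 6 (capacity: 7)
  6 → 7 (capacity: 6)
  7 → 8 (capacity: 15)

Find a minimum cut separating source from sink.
Min cut value = 6, edges: (6,7)

Min cut value: 6
Partition: S = [0, 1, 2, 3, 4, 5, 6], T = [7, 8]
Cut edges: (6,7)

By max-flow min-cut theorem, max flow = min cut = 6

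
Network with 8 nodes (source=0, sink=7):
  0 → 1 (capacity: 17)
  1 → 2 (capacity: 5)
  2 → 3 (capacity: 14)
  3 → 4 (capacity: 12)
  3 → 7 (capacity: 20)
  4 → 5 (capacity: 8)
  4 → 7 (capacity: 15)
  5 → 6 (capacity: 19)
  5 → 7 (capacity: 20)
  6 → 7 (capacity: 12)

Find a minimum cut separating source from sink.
Min cut value = 5, edges: (1,2)

Min cut value: 5
Partition: S = [0, 1], T = [2, 3, 4, 5, 6, 7]
Cut edges: (1,2)

By max-flow min-cut theorem, max flow = min cut = 5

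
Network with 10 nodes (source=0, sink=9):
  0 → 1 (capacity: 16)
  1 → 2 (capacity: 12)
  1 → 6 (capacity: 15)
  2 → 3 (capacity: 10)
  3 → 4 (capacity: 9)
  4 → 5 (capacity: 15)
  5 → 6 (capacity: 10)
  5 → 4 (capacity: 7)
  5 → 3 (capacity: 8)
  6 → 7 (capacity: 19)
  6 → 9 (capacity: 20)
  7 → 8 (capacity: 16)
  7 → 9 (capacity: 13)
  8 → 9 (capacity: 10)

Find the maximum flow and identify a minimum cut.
Max flow = 16, Min cut edges: (0,1)

Maximum flow: 16
Minimum cut: (0,1)
Partition: S = [0], T = [1, 2, 3, 4, 5, 6, 7, 8, 9]

Max-flow min-cut theorem verified: both equal 16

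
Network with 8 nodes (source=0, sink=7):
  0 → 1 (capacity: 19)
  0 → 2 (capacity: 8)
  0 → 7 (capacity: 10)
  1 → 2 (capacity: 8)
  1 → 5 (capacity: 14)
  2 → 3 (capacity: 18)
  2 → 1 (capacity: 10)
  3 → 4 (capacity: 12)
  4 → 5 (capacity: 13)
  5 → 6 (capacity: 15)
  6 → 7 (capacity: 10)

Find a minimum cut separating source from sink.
Min cut value = 20, edges: (0,7), (6,7)

Min cut value: 20
Partition: S = [0, 1, 2, 3, 4, 5, 6], T = [7]
Cut edges: (0,7), (6,7)

By max-flow min-cut theorem, max flow = min cut = 20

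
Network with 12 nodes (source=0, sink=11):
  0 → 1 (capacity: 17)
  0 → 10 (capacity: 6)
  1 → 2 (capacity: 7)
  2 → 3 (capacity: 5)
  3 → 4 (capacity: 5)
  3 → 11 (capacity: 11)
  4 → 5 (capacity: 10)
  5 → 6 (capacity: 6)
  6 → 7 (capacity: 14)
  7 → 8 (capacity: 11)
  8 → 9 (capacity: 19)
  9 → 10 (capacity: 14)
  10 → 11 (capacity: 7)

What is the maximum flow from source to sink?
Maximum flow = 11

Max flow: 11

Flow assignment:
  0 → 1: 5/17
  0 → 10: 6/6
  1 → 2: 5/7
  2 → 3: 5/5
  3 → 11: 5/11
  10 → 11: 6/7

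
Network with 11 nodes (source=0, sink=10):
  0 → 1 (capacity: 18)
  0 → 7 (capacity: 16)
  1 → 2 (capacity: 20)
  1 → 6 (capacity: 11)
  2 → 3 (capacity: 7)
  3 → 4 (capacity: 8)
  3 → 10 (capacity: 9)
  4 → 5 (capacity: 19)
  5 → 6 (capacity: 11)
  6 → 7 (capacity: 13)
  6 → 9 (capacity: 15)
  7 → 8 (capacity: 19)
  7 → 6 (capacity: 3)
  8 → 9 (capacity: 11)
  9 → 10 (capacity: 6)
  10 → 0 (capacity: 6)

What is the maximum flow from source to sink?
Maximum flow = 13

Max flow: 13

Flow assignment:
  0 → 1: 7/18
  0 → 7: 6/16
  1 → 2: 7/20
  2 → 3: 7/7
  3 → 10: 7/9
  7 → 8: 6/19
  8 → 9: 6/11
  9 → 10: 6/6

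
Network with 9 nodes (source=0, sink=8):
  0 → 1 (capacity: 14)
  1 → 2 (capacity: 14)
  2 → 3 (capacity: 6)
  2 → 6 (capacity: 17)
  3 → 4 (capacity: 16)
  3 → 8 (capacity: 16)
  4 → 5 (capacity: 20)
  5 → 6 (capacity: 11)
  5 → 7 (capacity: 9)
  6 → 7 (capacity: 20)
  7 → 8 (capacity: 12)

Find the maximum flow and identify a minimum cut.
Max flow = 14, Min cut edges: (1,2)

Maximum flow: 14
Minimum cut: (1,2)
Partition: S = [0, 1], T = [2, 3, 4, 5, 6, 7, 8]

Max-flow min-cut theorem verified: both equal 14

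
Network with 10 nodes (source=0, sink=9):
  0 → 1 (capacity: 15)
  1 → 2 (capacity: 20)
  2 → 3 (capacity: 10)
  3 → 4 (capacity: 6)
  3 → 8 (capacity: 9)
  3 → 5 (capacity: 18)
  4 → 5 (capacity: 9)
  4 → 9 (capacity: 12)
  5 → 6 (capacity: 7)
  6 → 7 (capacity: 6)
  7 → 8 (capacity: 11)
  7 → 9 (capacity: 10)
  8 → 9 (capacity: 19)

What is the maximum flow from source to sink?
Maximum flow = 10

Max flow: 10

Flow assignment:
  0 → 1: 10/15
  1 → 2: 10/20
  2 → 3: 10/10
  3 → 4: 6/6
  3 → 8: 4/9
  4 → 9: 6/12
  8 → 9: 4/19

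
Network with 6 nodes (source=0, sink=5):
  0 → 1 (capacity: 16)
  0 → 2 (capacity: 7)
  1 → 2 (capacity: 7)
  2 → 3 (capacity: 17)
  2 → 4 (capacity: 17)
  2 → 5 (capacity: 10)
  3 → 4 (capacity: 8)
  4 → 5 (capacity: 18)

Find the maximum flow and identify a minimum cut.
Max flow = 14, Min cut edges: (0,2), (1,2)

Maximum flow: 14
Minimum cut: (0,2), (1,2)
Partition: S = [0, 1], T = [2, 3, 4, 5]

Max-flow min-cut theorem verified: both equal 14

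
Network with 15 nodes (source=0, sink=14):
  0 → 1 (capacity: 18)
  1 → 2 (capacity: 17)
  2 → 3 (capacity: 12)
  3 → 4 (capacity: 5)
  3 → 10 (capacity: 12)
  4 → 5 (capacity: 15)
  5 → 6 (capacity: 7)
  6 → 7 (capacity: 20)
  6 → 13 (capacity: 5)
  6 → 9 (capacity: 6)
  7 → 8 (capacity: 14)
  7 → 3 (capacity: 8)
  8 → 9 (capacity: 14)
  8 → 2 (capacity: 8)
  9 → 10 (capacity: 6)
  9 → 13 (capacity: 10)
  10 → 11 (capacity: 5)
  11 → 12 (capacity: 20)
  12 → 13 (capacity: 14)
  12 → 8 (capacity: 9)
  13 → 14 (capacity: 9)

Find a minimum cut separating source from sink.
Min cut value = 9, edges: (13,14)

Min cut value: 9
Partition: S = [0, 1, 2, 3, 4, 5, 6, 7, 8, 9, 10, 11, 12, 13], T = [14]
Cut edges: (13,14)

By max-flow min-cut theorem, max flow = min cut = 9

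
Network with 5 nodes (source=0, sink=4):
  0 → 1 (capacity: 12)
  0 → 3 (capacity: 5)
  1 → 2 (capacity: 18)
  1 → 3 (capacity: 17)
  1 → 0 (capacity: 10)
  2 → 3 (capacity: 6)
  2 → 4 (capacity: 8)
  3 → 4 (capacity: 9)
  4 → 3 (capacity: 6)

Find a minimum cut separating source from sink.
Min cut value = 17, edges: (2,4), (3,4)

Min cut value: 17
Partition: S = [0, 1, 2, 3], T = [4]
Cut edges: (2,4), (3,4)

By max-flow min-cut theorem, max flow = min cut = 17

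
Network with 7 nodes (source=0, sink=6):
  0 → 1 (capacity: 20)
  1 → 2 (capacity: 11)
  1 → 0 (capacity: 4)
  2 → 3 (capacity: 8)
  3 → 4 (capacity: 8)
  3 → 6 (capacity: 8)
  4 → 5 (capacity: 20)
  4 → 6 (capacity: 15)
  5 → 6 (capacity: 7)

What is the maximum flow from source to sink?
Maximum flow = 8

Max flow: 8

Flow assignment:
  0 → 1: 8/20
  1 → 2: 8/11
  2 → 3: 8/8
  3 → 6: 8/8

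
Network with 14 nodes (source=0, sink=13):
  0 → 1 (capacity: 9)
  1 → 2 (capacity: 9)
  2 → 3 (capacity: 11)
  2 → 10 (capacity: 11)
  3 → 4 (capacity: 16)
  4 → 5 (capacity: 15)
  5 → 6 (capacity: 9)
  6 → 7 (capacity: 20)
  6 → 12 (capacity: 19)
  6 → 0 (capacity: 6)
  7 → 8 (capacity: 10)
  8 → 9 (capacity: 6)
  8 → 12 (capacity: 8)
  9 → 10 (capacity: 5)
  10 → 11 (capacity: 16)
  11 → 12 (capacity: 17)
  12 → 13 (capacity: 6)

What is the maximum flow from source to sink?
Maximum flow = 6

Max flow: 6

Flow assignment:
  0 → 1: 6/9
  1 → 2: 6/9
  2 → 10: 6/11
  10 → 11: 6/16
  11 → 12: 6/17
  12 → 13: 6/6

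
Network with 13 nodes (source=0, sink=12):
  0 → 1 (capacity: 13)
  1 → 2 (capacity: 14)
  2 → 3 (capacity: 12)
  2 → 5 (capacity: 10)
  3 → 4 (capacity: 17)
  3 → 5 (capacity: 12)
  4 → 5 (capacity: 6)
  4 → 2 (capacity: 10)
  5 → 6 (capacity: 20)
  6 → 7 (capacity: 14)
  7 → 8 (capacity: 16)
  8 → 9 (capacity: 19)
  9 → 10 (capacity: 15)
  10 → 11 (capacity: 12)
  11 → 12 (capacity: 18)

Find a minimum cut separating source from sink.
Min cut value = 12, edges: (10,11)

Min cut value: 12
Partition: S = [0, 1, 2, 3, 4, 5, 6, 7, 8, 9, 10], T = [11, 12]
Cut edges: (10,11)

By max-flow min-cut theorem, max flow = min cut = 12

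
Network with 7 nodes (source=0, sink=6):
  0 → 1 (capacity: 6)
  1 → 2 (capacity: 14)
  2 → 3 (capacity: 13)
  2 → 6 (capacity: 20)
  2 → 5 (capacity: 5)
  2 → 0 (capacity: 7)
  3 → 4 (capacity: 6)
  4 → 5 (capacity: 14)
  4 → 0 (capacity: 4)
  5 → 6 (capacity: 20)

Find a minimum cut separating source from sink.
Min cut value = 6, edges: (0,1)

Min cut value: 6
Partition: S = [0], T = [1, 2, 3, 4, 5, 6]
Cut edges: (0,1)

By max-flow min-cut theorem, max flow = min cut = 6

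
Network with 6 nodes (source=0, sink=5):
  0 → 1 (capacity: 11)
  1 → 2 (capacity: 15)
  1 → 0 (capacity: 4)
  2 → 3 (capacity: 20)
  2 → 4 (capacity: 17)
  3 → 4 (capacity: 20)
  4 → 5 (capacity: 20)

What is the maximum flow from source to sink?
Maximum flow = 11

Max flow: 11

Flow assignment:
  0 → 1: 11/11
  1 → 2: 11/15
  2 → 4: 11/17
  4 → 5: 11/20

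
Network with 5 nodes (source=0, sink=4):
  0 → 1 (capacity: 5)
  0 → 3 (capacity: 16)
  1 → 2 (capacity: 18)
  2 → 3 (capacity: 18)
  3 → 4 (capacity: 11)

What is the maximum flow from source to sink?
Maximum flow = 11

Max flow: 11

Flow assignment:
  0 → 1: 5/5
  0 → 3: 6/16
  1 → 2: 5/18
  2 → 3: 5/18
  3 → 4: 11/11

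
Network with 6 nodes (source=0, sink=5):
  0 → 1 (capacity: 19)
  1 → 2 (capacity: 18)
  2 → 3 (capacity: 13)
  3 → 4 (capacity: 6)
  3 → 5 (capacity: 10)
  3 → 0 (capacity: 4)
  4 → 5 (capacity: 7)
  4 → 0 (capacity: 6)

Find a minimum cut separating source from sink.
Min cut value = 13, edges: (2,3)

Min cut value: 13
Partition: S = [0, 1, 2], T = [3, 4, 5]
Cut edges: (2,3)

By max-flow min-cut theorem, max flow = min cut = 13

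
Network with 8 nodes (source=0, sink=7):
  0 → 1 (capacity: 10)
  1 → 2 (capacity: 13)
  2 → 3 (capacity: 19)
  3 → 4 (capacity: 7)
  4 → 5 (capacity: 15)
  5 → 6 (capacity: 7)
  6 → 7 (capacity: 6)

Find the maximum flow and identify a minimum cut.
Max flow = 6, Min cut edges: (6,7)

Maximum flow: 6
Minimum cut: (6,7)
Partition: S = [0, 1, 2, 3, 4, 5, 6], T = [7]

Max-flow min-cut theorem verified: both equal 6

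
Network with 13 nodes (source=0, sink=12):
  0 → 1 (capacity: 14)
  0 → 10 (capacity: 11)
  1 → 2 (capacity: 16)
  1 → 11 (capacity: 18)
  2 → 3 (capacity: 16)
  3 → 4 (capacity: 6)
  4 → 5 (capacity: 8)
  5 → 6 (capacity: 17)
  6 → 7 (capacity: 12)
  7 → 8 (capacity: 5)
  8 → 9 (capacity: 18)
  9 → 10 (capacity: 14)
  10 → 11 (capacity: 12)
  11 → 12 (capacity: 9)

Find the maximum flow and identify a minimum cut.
Max flow = 9, Min cut edges: (11,12)

Maximum flow: 9
Minimum cut: (11,12)
Partition: S = [0, 1, 2, 3, 4, 5, 6, 7, 8, 9, 10, 11], T = [12]

Max-flow min-cut theorem verified: both equal 9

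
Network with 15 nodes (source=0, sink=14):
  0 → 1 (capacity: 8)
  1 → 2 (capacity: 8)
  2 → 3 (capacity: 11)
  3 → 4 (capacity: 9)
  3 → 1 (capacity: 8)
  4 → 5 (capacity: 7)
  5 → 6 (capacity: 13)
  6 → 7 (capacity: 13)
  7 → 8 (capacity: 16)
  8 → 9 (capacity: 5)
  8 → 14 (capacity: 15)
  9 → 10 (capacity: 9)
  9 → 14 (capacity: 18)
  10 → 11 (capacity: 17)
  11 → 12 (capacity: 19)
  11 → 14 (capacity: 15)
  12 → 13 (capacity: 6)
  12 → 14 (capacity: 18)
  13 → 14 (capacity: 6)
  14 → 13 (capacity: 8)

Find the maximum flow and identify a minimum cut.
Max flow = 7, Min cut edges: (4,5)

Maximum flow: 7
Minimum cut: (4,5)
Partition: S = [0, 1, 2, 3, 4], T = [5, 6, 7, 8, 9, 10, 11, 12, 13, 14]

Max-flow min-cut theorem verified: both equal 7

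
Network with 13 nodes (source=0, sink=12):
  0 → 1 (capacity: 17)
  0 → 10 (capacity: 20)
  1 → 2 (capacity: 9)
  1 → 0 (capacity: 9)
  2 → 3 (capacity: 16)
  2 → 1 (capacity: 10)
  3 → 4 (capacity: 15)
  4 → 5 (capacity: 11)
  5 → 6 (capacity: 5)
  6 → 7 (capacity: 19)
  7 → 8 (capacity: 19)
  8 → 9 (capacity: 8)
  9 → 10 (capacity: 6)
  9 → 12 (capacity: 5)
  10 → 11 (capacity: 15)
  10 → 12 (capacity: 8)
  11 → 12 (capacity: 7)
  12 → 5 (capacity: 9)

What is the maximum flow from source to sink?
Maximum flow = 20

Max flow: 20

Flow assignment:
  0 → 1: 5/17
  0 → 10: 15/20
  1 → 2: 5/9
  2 → 3: 5/16
  3 → 4: 5/15
  4 → 5: 5/11
  5 → 6: 5/5
  6 → 7: 5/19
  7 → 8: 5/19
  8 → 9: 5/8
  9 → 12: 5/5
  10 → 11: 7/15
  10 → 12: 8/8
  11 → 12: 7/7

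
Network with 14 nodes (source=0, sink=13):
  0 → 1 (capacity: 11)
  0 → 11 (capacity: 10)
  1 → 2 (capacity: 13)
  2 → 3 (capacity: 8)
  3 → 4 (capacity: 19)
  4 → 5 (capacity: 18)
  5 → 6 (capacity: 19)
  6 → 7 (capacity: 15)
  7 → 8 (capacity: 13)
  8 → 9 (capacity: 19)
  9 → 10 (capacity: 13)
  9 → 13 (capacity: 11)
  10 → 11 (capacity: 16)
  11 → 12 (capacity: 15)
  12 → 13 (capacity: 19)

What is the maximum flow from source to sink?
Maximum flow = 18

Max flow: 18

Flow assignment:
  0 → 1: 8/11
  0 → 11: 10/10
  1 → 2: 8/13
  2 → 3: 8/8
  3 → 4: 8/19
  4 → 5: 8/18
  5 → 6: 8/19
  6 → 7: 8/15
  7 → 8: 8/13
  8 → 9: 8/19
  9 → 13: 8/11
  11 → 12: 10/15
  12 → 13: 10/19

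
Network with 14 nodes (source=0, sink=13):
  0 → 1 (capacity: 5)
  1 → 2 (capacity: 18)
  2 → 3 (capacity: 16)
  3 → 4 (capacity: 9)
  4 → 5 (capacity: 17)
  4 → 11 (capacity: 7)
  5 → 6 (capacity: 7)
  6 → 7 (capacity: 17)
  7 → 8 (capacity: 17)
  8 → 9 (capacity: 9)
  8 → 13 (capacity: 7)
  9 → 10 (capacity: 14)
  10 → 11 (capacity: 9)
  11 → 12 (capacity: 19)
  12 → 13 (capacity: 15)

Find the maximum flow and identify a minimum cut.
Max flow = 5, Min cut edges: (0,1)

Maximum flow: 5
Minimum cut: (0,1)
Partition: S = [0], T = [1, 2, 3, 4, 5, 6, 7, 8, 9, 10, 11, 12, 13]

Max-flow min-cut theorem verified: both equal 5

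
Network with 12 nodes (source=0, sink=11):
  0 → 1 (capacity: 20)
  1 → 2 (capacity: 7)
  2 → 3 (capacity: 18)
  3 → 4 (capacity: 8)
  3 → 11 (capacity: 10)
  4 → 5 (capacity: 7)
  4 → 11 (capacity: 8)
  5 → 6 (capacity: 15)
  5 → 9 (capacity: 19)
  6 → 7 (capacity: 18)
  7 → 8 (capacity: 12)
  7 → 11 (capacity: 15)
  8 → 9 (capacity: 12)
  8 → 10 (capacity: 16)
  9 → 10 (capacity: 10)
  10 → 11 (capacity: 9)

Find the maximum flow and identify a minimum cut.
Max flow = 7, Min cut edges: (1,2)

Maximum flow: 7
Minimum cut: (1,2)
Partition: S = [0, 1], T = [2, 3, 4, 5, 6, 7, 8, 9, 10, 11]

Max-flow min-cut theorem verified: both equal 7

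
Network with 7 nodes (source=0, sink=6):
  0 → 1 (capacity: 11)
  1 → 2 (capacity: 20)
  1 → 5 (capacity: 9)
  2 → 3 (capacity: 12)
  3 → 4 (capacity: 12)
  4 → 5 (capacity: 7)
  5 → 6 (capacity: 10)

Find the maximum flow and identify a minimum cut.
Max flow = 10, Min cut edges: (5,6)

Maximum flow: 10
Minimum cut: (5,6)
Partition: S = [0, 1, 2, 3, 4, 5], T = [6]

Max-flow min-cut theorem verified: both equal 10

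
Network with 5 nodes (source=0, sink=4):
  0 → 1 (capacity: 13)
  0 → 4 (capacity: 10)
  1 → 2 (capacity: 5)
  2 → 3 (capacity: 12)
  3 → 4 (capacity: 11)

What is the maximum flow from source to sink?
Maximum flow = 15

Max flow: 15

Flow assignment:
  0 → 1: 5/13
  0 → 4: 10/10
  1 → 2: 5/5
  2 → 3: 5/12
  3 → 4: 5/11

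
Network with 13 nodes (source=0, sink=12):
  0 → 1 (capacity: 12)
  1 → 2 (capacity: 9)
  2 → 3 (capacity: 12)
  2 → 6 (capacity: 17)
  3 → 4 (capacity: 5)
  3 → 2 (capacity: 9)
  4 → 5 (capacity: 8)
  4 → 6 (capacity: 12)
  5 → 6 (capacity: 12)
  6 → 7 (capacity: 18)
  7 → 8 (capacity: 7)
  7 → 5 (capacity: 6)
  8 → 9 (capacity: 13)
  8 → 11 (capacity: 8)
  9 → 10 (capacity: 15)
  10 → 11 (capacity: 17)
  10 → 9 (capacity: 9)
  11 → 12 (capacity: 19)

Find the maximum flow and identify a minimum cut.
Max flow = 7, Min cut edges: (7,8)

Maximum flow: 7
Minimum cut: (7,8)
Partition: S = [0, 1, 2, 3, 4, 5, 6, 7], T = [8, 9, 10, 11, 12]

Max-flow min-cut theorem verified: both equal 7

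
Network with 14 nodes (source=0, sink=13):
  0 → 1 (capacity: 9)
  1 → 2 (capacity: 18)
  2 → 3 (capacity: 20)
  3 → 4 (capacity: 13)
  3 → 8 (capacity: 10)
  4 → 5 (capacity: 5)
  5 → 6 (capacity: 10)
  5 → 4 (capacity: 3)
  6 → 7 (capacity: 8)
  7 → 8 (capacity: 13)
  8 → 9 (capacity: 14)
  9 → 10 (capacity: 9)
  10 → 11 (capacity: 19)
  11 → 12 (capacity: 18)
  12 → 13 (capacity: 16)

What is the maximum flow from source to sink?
Maximum flow = 9

Max flow: 9

Flow assignment:
  0 → 1: 9/9
  1 → 2: 9/18
  2 → 3: 9/20
  3 → 8: 9/10
  8 → 9: 9/14
  9 → 10: 9/9
  10 → 11: 9/19
  11 → 12: 9/18
  12 → 13: 9/16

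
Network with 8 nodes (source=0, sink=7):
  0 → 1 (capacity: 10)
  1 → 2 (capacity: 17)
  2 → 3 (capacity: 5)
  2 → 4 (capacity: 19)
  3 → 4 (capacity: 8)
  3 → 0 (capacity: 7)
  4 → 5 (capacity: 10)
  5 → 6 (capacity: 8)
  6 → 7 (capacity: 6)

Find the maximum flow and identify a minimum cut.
Max flow = 6, Min cut edges: (6,7)

Maximum flow: 6
Minimum cut: (6,7)
Partition: S = [0, 1, 2, 3, 4, 5, 6], T = [7]

Max-flow min-cut theorem verified: both equal 6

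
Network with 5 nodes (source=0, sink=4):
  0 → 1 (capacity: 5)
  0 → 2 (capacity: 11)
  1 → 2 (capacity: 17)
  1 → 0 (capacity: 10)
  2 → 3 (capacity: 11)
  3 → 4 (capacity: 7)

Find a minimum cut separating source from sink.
Min cut value = 7, edges: (3,4)

Min cut value: 7
Partition: S = [0, 1, 2, 3], T = [4]
Cut edges: (3,4)

By max-flow min-cut theorem, max flow = min cut = 7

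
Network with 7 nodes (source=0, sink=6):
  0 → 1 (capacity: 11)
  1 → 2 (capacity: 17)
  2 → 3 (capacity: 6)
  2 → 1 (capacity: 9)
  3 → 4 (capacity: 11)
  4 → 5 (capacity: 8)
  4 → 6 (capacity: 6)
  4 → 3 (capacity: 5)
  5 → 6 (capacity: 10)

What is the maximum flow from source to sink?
Maximum flow = 6

Max flow: 6

Flow assignment:
  0 → 1: 6/11
  1 → 2: 6/17
  2 → 3: 6/6
  3 → 4: 6/11
  4 → 6: 6/6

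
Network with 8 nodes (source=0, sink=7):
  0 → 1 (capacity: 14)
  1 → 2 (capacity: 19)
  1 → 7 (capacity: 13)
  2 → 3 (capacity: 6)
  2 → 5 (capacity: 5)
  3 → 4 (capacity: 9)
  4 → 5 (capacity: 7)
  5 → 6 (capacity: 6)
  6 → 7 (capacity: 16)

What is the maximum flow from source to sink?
Maximum flow = 14

Max flow: 14

Flow assignment:
  0 → 1: 14/14
  1 → 2: 1/19
  1 → 7: 13/13
  2 → 5: 1/5
  5 → 6: 1/6
  6 → 7: 1/16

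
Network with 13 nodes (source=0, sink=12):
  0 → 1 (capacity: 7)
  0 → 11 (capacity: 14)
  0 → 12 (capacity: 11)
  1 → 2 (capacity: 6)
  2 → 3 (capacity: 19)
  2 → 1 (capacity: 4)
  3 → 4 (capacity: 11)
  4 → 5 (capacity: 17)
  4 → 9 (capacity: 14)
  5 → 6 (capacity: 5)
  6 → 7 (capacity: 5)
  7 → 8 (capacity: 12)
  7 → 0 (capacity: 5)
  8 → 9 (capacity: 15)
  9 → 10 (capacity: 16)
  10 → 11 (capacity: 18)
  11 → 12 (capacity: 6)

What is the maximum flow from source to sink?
Maximum flow = 17

Max flow: 17

Flow assignment:
  0 → 1: 6/7
  0 → 12: 11/11
  1 → 2: 6/6
  2 → 3: 6/19
  3 → 4: 6/11
  4 → 9: 6/14
  9 → 10: 6/16
  10 → 11: 6/18
  11 → 12: 6/6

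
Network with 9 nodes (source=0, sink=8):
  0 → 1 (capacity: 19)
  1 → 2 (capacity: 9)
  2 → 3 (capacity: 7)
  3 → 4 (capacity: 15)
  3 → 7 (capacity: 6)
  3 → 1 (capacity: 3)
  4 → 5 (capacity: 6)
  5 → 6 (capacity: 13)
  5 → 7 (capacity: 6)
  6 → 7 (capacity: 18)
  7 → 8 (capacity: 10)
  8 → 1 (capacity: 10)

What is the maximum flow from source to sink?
Maximum flow = 7

Max flow: 7

Flow assignment:
  0 → 1: 7/19
  1 → 2: 7/9
  2 → 3: 7/7
  3 → 4: 1/15
  3 → 7: 6/6
  4 → 5: 1/6
  5 → 7: 1/6
  7 → 8: 7/10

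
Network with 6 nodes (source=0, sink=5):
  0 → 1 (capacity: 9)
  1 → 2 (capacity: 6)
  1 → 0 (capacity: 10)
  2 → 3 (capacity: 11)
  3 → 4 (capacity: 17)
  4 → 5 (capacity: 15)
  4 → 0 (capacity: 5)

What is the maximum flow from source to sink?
Maximum flow = 6

Max flow: 6

Flow assignment:
  0 → 1: 6/9
  1 → 2: 6/6
  2 → 3: 6/11
  3 → 4: 6/17
  4 → 5: 6/15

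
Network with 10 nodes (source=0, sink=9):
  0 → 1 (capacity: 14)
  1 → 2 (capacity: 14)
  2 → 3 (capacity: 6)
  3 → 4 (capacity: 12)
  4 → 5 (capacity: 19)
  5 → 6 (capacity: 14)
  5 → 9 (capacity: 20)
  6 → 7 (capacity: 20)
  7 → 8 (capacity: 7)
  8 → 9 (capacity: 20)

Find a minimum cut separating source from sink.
Min cut value = 6, edges: (2,3)

Min cut value: 6
Partition: S = [0, 1, 2], T = [3, 4, 5, 6, 7, 8, 9]
Cut edges: (2,3)

By max-flow min-cut theorem, max flow = min cut = 6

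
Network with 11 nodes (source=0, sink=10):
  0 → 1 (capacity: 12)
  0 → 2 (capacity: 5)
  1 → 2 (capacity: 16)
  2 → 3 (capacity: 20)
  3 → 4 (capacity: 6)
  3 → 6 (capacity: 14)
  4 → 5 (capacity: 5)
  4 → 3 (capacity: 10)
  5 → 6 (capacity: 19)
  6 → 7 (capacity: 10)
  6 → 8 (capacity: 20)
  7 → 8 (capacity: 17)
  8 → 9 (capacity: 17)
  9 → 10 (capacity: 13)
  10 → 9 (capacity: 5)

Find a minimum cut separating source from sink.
Min cut value = 13, edges: (9,10)

Min cut value: 13
Partition: S = [0, 1, 2, 3, 4, 5, 6, 7, 8, 9], T = [10]
Cut edges: (9,10)

By max-flow min-cut theorem, max flow = min cut = 13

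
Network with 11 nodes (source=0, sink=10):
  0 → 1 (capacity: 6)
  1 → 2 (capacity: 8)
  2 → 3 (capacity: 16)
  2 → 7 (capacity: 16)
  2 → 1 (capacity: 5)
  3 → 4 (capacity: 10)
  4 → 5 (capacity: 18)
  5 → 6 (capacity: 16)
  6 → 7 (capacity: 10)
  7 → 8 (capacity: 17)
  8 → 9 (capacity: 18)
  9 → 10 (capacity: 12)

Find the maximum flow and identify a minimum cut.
Max flow = 6, Min cut edges: (0,1)

Maximum flow: 6
Minimum cut: (0,1)
Partition: S = [0], T = [1, 2, 3, 4, 5, 6, 7, 8, 9, 10]

Max-flow min-cut theorem verified: both equal 6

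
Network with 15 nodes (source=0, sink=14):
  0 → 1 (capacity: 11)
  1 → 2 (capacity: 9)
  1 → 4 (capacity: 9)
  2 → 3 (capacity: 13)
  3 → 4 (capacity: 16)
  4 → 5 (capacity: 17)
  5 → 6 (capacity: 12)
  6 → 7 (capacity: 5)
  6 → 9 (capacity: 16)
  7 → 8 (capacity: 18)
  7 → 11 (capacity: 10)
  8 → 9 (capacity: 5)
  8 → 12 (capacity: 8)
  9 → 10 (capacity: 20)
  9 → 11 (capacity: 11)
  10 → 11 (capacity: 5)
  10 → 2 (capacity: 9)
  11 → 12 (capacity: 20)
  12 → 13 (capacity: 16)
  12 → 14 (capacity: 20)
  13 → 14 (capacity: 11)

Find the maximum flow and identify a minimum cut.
Max flow = 11, Min cut edges: (0,1)

Maximum flow: 11
Minimum cut: (0,1)
Partition: S = [0], T = [1, 2, 3, 4, 5, 6, 7, 8, 9, 10, 11, 12, 13, 14]

Max-flow min-cut theorem verified: both equal 11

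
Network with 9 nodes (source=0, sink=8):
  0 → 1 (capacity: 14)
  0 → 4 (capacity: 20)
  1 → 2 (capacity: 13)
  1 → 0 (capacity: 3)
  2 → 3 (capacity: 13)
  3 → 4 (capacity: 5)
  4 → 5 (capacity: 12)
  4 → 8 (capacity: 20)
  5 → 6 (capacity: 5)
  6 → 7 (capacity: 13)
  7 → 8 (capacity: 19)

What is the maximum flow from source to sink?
Maximum flow = 25

Max flow: 25

Flow assignment:
  0 → 1: 5/14
  0 → 4: 20/20
  1 → 2: 5/13
  2 → 3: 5/13
  3 → 4: 5/5
  4 → 5: 5/12
  4 → 8: 20/20
  5 → 6: 5/5
  6 → 7: 5/13
  7 → 8: 5/19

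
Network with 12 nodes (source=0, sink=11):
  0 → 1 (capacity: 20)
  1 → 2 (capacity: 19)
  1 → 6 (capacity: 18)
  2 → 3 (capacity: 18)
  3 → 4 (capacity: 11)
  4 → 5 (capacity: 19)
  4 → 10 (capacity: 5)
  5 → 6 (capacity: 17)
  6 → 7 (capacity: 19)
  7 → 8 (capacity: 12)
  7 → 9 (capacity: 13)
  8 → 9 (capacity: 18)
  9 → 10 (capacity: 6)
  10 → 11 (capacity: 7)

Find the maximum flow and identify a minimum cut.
Max flow = 7, Min cut edges: (10,11)

Maximum flow: 7
Minimum cut: (10,11)
Partition: S = [0, 1, 2, 3, 4, 5, 6, 7, 8, 9, 10], T = [11]

Max-flow min-cut theorem verified: both equal 7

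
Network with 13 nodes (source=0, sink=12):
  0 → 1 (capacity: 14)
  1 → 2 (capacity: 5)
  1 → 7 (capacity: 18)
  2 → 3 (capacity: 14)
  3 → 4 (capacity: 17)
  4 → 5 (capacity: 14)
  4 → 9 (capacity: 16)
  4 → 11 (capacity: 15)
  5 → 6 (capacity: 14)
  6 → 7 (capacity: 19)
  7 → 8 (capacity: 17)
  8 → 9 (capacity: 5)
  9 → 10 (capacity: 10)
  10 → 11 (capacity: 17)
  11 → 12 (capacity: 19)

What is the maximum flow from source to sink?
Maximum flow = 10

Max flow: 10

Flow assignment:
  0 → 1: 10/14
  1 → 2: 5/5
  1 → 7: 5/18
  2 → 3: 5/14
  3 → 4: 5/17
  4 → 11: 5/15
  7 → 8: 5/17
  8 → 9: 5/5
  9 → 10: 5/10
  10 → 11: 5/17
  11 → 12: 10/19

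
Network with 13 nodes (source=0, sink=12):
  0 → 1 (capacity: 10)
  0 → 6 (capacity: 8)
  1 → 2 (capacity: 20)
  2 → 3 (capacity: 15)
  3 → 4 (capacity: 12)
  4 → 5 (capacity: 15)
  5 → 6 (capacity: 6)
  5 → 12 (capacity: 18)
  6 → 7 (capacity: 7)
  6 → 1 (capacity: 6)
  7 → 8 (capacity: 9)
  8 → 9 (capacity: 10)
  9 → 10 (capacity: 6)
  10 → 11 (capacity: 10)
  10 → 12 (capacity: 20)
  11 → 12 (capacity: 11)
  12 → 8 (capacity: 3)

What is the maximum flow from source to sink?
Maximum flow = 18

Max flow: 18

Flow assignment:
  0 → 1: 10/10
  0 → 6: 8/8
  1 → 2: 12/20
  2 → 3: 12/15
  3 → 4: 12/12
  4 → 5: 12/15
  5 → 12: 12/18
  6 → 7: 6/7
  6 → 1: 2/6
  7 → 8: 6/9
  8 → 9: 6/10
  9 → 10: 6/6
  10 → 12: 6/20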